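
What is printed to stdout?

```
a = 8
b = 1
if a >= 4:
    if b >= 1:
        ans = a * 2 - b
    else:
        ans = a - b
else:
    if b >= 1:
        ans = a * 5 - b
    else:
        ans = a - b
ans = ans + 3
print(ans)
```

18

a=8, b=1
a >= 4 is True; b >= 1 is True
→ ans = a * 2 - b = 15
ans = 15+3 = 18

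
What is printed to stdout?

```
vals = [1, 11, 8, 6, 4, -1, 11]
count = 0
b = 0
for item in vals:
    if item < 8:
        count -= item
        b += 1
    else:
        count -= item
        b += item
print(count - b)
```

-74

item=1: <8, count = 0-1 = -1; b=1
item=11: not <8, count = (-1)-11 = -12; b=12
item=8: not <8, count = (-12)-8 = -20; b=20
item=6: <8, count = (-20)-6 = -26; b=21
item=4: <8, count = (-26)-4 = -30; b=22
item=-1: <8, count = (-30)-(-1) = -29; b=23
item=11: not <8, count = (-29)-11 = -40; b=34
count-b = (-40)-34 = -74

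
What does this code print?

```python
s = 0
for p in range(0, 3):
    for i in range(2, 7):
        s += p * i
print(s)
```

60

p=0,i=2: s = 0+0 = 0
p=0,i=3: s = 0+0 = 0
p=0,i=4: s = 0+0 = 0
p=0,i=5: s = 0+0 = 0
p=0,i=6: s = 0+0 = 0
p=1,i=2: s = 0+2 = 2
p=1,i=3: s = 2+3 = 5
p=1,i=4: s = 5+4 = 9
p=1,i=5: s = 9+5 = 14
p=1,i=6: s = 14+6 = 20
p=2,i=2: s = 20+4 = 24
p=2,i=3: s = 24+6 = 30
p=2,i=4: s = 30+8 = 38
p=2,i=5: s = 38+10 = 48
p=2,i=6: s = 48+12 = 60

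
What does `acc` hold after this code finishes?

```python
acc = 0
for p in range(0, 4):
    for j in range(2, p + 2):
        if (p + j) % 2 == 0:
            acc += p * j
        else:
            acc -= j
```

p=1,j=2: odd sum, acc = 0-2 = -2
p=2,j=2: even sum, acc = (-2)+4 = 2
p=2,j=3: odd sum, acc = 2-3 = -1
p=3,j=2: odd sum, acc = (-1)-2 = -3
p=3,j=3: even sum, acc = (-3)+9 = 6
p=3,j=4: odd sum, acc = 6-4 = 2

2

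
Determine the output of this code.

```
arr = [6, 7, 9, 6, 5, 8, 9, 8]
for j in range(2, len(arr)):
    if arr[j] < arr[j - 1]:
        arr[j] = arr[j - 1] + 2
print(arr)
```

j=2: 9>=7, unchanged → [6, 7, 9, 6, 5, 8, 9, 8]
j=3: 6<9, arr[3] = 9+2 = 11 → [6, 7, 9, 11, 5, 8, 9, 8]
j=4: 5<11, arr[4] = 11+2 = 13 → [6, 7, 9, 11, 13, 8, 9, 8]
j=5: 8<13, arr[5] = 13+2 = 15 → [6, 7, 9, 11, 13, 15, 9, 8]
j=6: 9<15, arr[6] = 15+2 = 17 → [6, 7, 9, 11, 13, 15, 17, 8]
j=7: 8<17, arr[7] = 17+2 = 19 → [6, 7, 9, 11, 13, 15, 17, 19]

[6, 7, 9, 11, 13, 15, 17, 19]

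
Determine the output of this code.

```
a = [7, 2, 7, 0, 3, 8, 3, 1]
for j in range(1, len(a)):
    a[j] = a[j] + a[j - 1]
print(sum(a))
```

155

j=1: a[1] = 2+7 = 9 → [7, 9, 7, 0, 3, 8, 3, 1]
j=2: a[2] = 7+9 = 16 → [7, 9, 16, 0, 3, 8, 3, 1]
j=3: a[3] = 0+16 = 16 → [7, 9, 16, 16, 3, 8, 3, 1]
j=4: a[4] = 3+16 = 19 → [7, 9, 16, 16, 19, 8, 3, 1]
j=5: a[5] = 8+19 = 27 → [7, 9, 16, 16, 19, 27, 3, 1]
j=6: a[6] = 3+27 = 30 → [7, 9, 16, 16, 19, 27, 30, 1]
j=7: a[7] = 1+30 = 31 → [7, 9, 16, 16, 19, 27, 30, 31]
sum = 155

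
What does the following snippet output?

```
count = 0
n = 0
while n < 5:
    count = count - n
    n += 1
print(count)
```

n=0: count = 0-0 = 0
n=1: count = 0-1 = -1
n=2: count = (-1)-2 = -3
n=3: count = (-3)-3 = -6
n=4: count = (-6)-4 = -10

-10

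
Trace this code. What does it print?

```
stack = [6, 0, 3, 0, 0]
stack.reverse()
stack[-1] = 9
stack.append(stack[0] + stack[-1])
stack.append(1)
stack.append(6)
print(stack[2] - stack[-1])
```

reverse → [0, 0, 3, 0, 6]
stack[-1] = 9 → [0, 0, 3, 0, 9]
append stack[0]+stack[-1] = 0+9 = 9 → [0, 0, 3, 0, 9, 9]
append 1 → [0, 0, 3, 0, 9, 9, 1]
append 6 → [0, 0, 3, 0, 9, 9, 1, 6]
stack[2]-stack[-1] = 3-6 = -3

-3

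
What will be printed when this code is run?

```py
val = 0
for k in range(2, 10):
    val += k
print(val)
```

k=2: val = 0+2 = 2
k=3: val = 2+3 = 5
k=4: val = 5+4 = 9
k=5: val = 9+5 = 14
k=6: val = 14+6 = 20
k=7: val = 20+7 = 27
k=8: val = 27+8 = 35
k=9: val = 35+9 = 44

44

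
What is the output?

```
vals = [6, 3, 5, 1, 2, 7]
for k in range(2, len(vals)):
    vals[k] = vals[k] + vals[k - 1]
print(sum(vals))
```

55

k=2: vals[2] = 5+3 = 8 → [6, 3, 8, 1, 2, 7]
k=3: vals[3] = 1+8 = 9 → [6, 3, 8, 9, 2, 7]
k=4: vals[4] = 2+9 = 11 → [6, 3, 8, 9, 11, 7]
k=5: vals[5] = 7+11 = 18 → [6, 3, 8, 9, 11, 18]
sum = 55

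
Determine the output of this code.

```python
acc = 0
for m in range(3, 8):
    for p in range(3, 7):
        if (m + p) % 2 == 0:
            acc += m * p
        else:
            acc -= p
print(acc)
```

m=3,p=3: even sum, acc = 0+9 = 9
m=3,p=4: odd sum, acc = 9-4 = 5
m=3,p=5: even sum, acc = 5+15 = 20
m=3,p=6: odd sum, acc = 20-6 = 14
m=4,p=3: odd sum, acc = 14-3 = 11
m=4,p=4: even sum, acc = 11+16 = 27
m=4,p=5: odd sum, acc = 27-5 = 22
m=4,p=6: even sum, acc = 22+24 = 46
m=5,p=3: even sum, acc = 46+15 = 61
m=5,p=4: odd sum, acc = 61-4 = 57
m=5,p=5: even sum, acc = 57+25 = 82
m=5,p=6: odd sum, acc = 82-6 = 76
m=6,p=3: odd sum, acc = 76-3 = 73
m=6,p=4: even sum, acc = 73+24 = 97
m=6,p=5: odd sum, acc = 97-5 = 92
m=6,p=6: even sum, acc = 92+36 = 128
m=7,p=3: even sum, acc = 128+21 = 149
m=7,p=4: odd sum, acc = 149-4 = 145
m=7,p=5: even sum, acc = 145+35 = 180
m=7,p=6: odd sum, acc = 180-6 = 174

174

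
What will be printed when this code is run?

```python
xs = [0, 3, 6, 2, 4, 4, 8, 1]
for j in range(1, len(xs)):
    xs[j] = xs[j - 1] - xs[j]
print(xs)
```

[0, -3, -9, -11, -15, -19, -27, -28]

j=1: xs[1] = 0-3 = -3 → [0, -3, 6, 2, 4, 4, 8, 1]
j=2: xs[2] = (-3)-6 = -9 → [0, -3, -9, 2, 4, 4, 8, 1]
j=3: xs[3] = (-9)-2 = -11 → [0, -3, -9, -11, 4, 4, 8, 1]
j=4: xs[4] = (-11)-4 = -15 → [0, -3, -9, -11, -15, 4, 8, 1]
j=5: xs[5] = (-15)-4 = -19 → [0, -3, -9, -11, -15, -19, 8, 1]
j=6: xs[6] = (-19)-8 = -27 → [0, -3, -9, -11, -15, -19, -27, 1]
j=7: xs[7] = (-27)-1 = -28 → [0, -3, -9, -11, -15, -19, -27, -28]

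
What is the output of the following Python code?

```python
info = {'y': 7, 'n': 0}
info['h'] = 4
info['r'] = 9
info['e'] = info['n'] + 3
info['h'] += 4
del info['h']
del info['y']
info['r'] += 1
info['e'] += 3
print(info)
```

{'n': 0, 'r': 10, 'e': 6}

info['h'] = 4 → {'y': 7, 'n': 0, 'h': 4}
info['r'] = 9 → {'y': 7, 'n': 0, 'h': 4, 'r': 9}
info['e'] = info['n']+3 = 3 → {'y': 7, 'n': 0, 'h': 4, 'r': 9, 'e': 3}
info['h'] = 4+4 = 8 → {'y': 7, 'n': 0, 'h': 8, 'r': 9, 'e': 3}
del 'h' → {'y': 7, 'n': 0, 'r': 9, 'e': 3}
del 'y' → {'n': 0, 'r': 9, 'e': 3}
info['r'] = 9+1 = 10 → {'n': 0, 'r': 10, 'e': 3}
info['e'] = 3+3 = 6 → {'n': 0, 'r': 10, 'e': 6}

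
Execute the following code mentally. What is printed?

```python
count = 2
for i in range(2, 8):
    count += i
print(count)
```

i=2: count = 2+2 = 4
i=3: count = 4+3 = 7
i=4: count = 7+4 = 11
i=5: count = 11+5 = 16
i=6: count = 16+6 = 22
i=7: count = 22+7 = 29

29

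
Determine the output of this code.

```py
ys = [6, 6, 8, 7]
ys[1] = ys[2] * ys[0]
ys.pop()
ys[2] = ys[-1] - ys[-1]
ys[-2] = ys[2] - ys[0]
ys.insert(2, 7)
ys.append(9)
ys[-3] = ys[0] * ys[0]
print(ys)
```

[6, -6, 36, 0, 9]

ys[1] = ys[2]*ys[0] = 8*6 = 48 → [6, 48, 8, 7]
pop() removes 7 → [6, 48, 8]
ys[2] = ys[-1]-ys[-1] = 8-8 = 0 → [6, 48, 0]
ys[-2] = ys[2]-ys[0] = 0-6 = -6 → [6, -6, 0]
insert 7 at 2 → [6, -6, 7, 0]
append 9 → [6, -6, 7, 0, 9]
ys[-3] = ys[0]*ys[0] = 6*6 = 36 → [6, -6, 36, 0, 9]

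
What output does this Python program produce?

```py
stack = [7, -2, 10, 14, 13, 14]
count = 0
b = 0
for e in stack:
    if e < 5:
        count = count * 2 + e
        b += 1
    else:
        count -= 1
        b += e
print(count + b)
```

51

e=7: not <5, count = 0-1 = -1; b=7
e=-2: <5, count = (-1)*2+(-2) = -4; b=8
e=10: not <5, count = (-4)-1 = -5; b=18
e=14: not <5, count = (-5)-1 = -6; b=32
e=13: not <5, count = (-6)-1 = -7; b=45
e=14: not <5, count = (-7)-1 = -8; b=59
count+b = (-8)+59 = 51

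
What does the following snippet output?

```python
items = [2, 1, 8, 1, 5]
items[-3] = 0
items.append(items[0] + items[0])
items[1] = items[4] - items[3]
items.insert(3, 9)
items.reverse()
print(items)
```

[4, 5, 1, 9, 0, 4, 2]

items[-3] = 0 → [2, 1, 0, 1, 5]
append items[0]+items[0] = 2+2 = 4 → [2, 1, 0, 1, 5, 4]
items[1] = items[4]-items[3] = 5-1 = 4 → [2, 4, 0, 1, 5, 4]
insert 9 at 3 → [2, 4, 0, 9, 1, 5, 4]
reverse → [4, 5, 1, 9, 0, 4, 2]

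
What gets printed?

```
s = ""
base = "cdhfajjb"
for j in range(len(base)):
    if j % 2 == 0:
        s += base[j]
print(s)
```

j=0: add 'c' → 'c'
j=1: skip
j=2: add 'h' → 'ch'
j=3: skip
j=4: add 'a' → 'cha'
j=5: skip
j=6: add 'j' → 'chaj'
j=7: skip

chaj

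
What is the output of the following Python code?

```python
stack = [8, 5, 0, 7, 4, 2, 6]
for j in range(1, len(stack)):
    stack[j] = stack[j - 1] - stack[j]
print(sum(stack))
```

j=1: stack[1] = 8-5 = 3 → [8, 3, 0, 7, 4, 2, 6]
j=2: stack[2] = 3-0 = 3 → [8, 3, 3, 7, 4, 2, 6]
j=3: stack[3] = 3-7 = -4 → [8, 3, 3, -4, 4, 2, 6]
j=4: stack[4] = (-4)-4 = -8 → [8, 3, 3, -4, -8, 2, 6]
j=5: stack[5] = (-8)-2 = -10 → [8, 3, 3, -4, -8, -10, 6]
j=6: stack[6] = (-10)-6 = -16 → [8, 3, 3, -4, -8, -10, -16]
sum = -24

-24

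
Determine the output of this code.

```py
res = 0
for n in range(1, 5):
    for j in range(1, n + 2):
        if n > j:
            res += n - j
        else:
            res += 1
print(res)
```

18

n=1,j=1: not 1>1, res = 0+1 = 1
n=1,j=2: not 1>2, res = 1+1 = 2
n=2,j=1: 2>1, res = 2+1 = 3
n=2,j=2: not 2>2, res = 3+1 = 4
n=2,j=3: not 2>3, res = 4+1 = 5
n=3,j=1: 3>1, res = 5+2 = 7
n=3,j=2: 3>2, res = 7+1 = 8
n=3,j=3: not 3>3, res = 8+1 = 9
n=3,j=4: not 3>4, res = 9+1 = 10
n=4,j=1: 4>1, res = 10+3 = 13
n=4,j=2: 4>2, res = 13+2 = 15
n=4,j=3: 4>3, res = 15+1 = 16
n=4,j=4: not 4>4, res = 16+1 = 17
n=4,j=5: not 4>5, res = 17+1 = 18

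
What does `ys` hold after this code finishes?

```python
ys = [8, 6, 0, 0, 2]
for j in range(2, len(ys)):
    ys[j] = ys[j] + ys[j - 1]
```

[8, 6, 6, 6, 8]

j=2: ys[2] = 0+6 = 6 → [8, 6, 6, 0, 2]
j=3: ys[3] = 0+6 = 6 → [8, 6, 6, 6, 2]
j=4: ys[4] = 2+6 = 8 → [8, 6, 6, 6, 8]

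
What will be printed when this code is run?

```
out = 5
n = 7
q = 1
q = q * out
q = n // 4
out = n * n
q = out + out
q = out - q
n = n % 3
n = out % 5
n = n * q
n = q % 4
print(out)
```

49

q = 1*5 = 5
q = 7//4 = 1
out = 7*7 = 49
q = 49+49 = 98
q = 49-98 = -49
n = 7%3 = 1
n = 49%5 = 4
n = 4*(-49) = -196
n = (-49)%4 = 3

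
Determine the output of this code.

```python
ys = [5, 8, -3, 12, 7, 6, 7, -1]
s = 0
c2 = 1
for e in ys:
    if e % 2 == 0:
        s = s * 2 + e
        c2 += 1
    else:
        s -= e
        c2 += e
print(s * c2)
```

266

e=5: not even, s = 0-5 = -5; c2=6
e=8: even, s = (-5)*2+8 = -2; c2=7
e=-3: not even, s = (-2)-(-3) = 1; c2=4
e=12: even, s = 1*2+12 = 14; c2=5
e=7: not even, s = 14-7 = 7; c2=12
e=6: even, s = 7*2+6 = 20; c2=13
e=7: not even, s = 20-7 = 13; c2=20
e=-1: not even, s = 13-(-1) = 14; c2=19
s*c2 = 14*19 = 266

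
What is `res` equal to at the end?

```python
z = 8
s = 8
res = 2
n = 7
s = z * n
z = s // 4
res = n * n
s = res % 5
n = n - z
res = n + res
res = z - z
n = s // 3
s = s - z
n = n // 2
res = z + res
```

14

s = 8*7 = 56
z = 56//4 = 14
res = 7*7 = 49
s = 49%5 = 4
n = 7-14 = -7
res = (-7)+49 = 42
res = 14-14 = 0
n = 4//3 = 1
s = 4-14 = -10
n = 1//2 = 0
res = 14+0 = 14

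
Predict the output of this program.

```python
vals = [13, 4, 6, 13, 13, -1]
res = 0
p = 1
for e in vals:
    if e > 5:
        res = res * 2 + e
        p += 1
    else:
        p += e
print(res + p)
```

e=13: >5, res = 0*2+13 = 13; p=2
e=4: not >5; p=6
e=6: >5, res = 13*2+6 = 32; p=7
e=13: >5, res = 32*2+13 = 77; p=8
e=13: >5, res = 77*2+13 = 167; p=9
e=-1: not >5; p=8
res+p = 167+8 = 175

175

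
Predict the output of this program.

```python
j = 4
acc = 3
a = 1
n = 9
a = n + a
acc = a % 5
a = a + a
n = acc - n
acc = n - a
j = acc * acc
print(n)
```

-9

a = 9+1 = 10
acc = 10%5 = 0
a = 10+10 = 20
n = 0-9 = -9
acc = (-9)-20 = -29
j = (-29)*(-29) = 841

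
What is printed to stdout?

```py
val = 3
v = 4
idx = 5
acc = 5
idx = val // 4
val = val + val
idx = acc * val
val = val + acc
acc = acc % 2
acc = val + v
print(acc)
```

idx = 3//4 = 0
val = 3+3 = 6
idx = 5*6 = 30
val = 6+5 = 11
acc = 5%2 = 1
acc = 11+4 = 15

15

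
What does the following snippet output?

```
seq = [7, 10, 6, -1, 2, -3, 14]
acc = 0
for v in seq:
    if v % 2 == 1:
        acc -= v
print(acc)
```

v=7: odd, acc = 0-7 = -7
v=10: not odd
v=6: not odd
v=-1: odd, acc = (-7)-(-1) = -6
v=2: not odd
v=-3: odd, acc = (-6)-(-3) = -3
v=14: not odd

-3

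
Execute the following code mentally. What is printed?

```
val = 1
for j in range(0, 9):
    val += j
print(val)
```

j=0: val = 1+0 = 1
j=1: val = 1+1 = 2
j=2: val = 2+2 = 4
j=3: val = 4+3 = 7
j=4: val = 7+4 = 11
j=5: val = 11+5 = 16
j=6: val = 16+6 = 22
j=7: val = 22+7 = 29
j=8: val = 29+8 = 37

37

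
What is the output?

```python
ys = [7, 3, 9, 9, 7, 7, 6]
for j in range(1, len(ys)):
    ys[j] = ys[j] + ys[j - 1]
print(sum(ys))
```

189

j=1: ys[1] = 3+7 = 10 → [7, 10, 9, 9, 7, 7, 6]
j=2: ys[2] = 9+10 = 19 → [7, 10, 19, 9, 7, 7, 6]
j=3: ys[3] = 9+19 = 28 → [7, 10, 19, 28, 7, 7, 6]
j=4: ys[4] = 7+28 = 35 → [7, 10, 19, 28, 35, 7, 6]
j=5: ys[5] = 7+35 = 42 → [7, 10, 19, 28, 35, 42, 6]
j=6: ys[6] = 6+42 = 48 → [7, 10, 19, 28, 35, 42, 48]
sum = 189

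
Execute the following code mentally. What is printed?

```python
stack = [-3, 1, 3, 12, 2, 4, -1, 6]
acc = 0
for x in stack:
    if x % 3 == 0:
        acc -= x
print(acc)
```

-18

x=-3: %3==0, acc = 0-(-3) = 3
x=1: not %3==0
x=3: %3==0, acc = 3-3 = 0
x=12: %3==0, acc = 0-12 = -12
x=2: not %3==0
x=4: not %3==0
x=-1: not %3==0
x=6: %3==0, acc = (-12)-6 = -18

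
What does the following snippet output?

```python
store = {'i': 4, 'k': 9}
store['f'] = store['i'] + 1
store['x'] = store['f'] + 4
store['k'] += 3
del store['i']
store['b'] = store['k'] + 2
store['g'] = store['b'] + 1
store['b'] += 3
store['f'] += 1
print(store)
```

store['f'] = store['i']+1 = 5 → {'i': 4, 'k': 9, 'f': 5}
store['x'] = store['f']+4 = 9 → {'i': 4, 'k': 9, 'f': 5, 'x': 9}
store['k'] = 9+3 = 12 → {'i': 4, 'k': 12, 'f': 5, 'x': 9}
del 'i' → {'k': 12, 'f': 5, 'x': 9}
store['b'] = store['k']+2 = 14 → {'k': 12, 'f': 5, 'x': 9, 'b': 14}
store['g'] = store['b']+1 = 15 → {'k': 12, 'f': 5, 'x': 9, 'b': 14, 'g': 15}
store['b'] = 14+3 = 17 → {'k': 12, 'f': 5, 'x': 9, 'b': 17, 'g': 15}
store['f'] = 5+1 = 6 → {'k': 12, 'f': 6, 'x': 9, 'b': 17, 'g': 15}

{'k': 12, 'f': 6, 'x': 9, 'b': 17, 'g': 15}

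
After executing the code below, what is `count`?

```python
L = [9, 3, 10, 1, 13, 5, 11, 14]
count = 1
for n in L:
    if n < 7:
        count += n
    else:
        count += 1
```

n=9: not <7, count = 1+1 = 2
n=3: <7, count = 2+3 = 5
n=10: not <7, count = 5+1 = 6
n=1: <7, count = 6+1 = 7
n=13: not <7, count = 7+1 = 8
n=5: <7, count = 8+5 = 13
n=11: not <7, count = 13+1 = 14
n=14: not <7, count = 14+1 = 15

15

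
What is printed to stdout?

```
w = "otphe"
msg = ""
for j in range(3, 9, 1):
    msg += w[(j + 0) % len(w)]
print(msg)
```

heotph

j=3: add w[3]='h' → 'h'
j=4: add w[4]='e' → 'he'
j=5: add w[0]='o' → 'heo'
j=6: add w[1]='t' → 'heot'
j=7: add w[2]='p' → 'heotp'
j=8: add w[3]='h' → 'heotph'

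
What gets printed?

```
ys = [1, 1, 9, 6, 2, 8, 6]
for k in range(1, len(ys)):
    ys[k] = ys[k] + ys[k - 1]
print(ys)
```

k=1: ys[1] = 1+1 = 2 → [1, 2, 9, 6, 2, 8, 6]
k=2: ys[2] = 9+2 = 11 → [1, 2, 11, 6, 2, 8, 6]
k=3: ys[3] = 6+11 = 17 → [1, 2, 11, 17, 2, 8, 6]
k=4: ys[4] = 2+17 = 19 → [1, 2, 11, 17, 19, 8, 6]
k=5: ys[5] = 8+19 = 27 → [1, 2, 11, 17, 19, 27, 6]
k=6: ys[6] = 6+27 = 33 → [1, 2, 11, 17, 19, 27, 33]

[1, 2, 11, 17, 19, 27, 33]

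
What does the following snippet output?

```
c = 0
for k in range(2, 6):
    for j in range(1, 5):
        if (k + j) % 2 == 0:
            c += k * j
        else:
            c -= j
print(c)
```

k=2,j=1: odd sum, c = 0-1 = -1
k=2,j=2: even sum, c = (-1)+4 = 3
k=2,j=3: odd sum, c = 3-3 = 0
k=2,j=4: even sum, c = 0+8 = 8
k=3,j=1: even sum, c = 8+3 = 11
k=3,j=2: odd sum, c = 11-2 = 9
k=3,j=3: even sum, c = 9+9 = 18
k=3,j=4: odd sum, c = 18-4 = 14
k=4,j=1: odd sum, c = 14-1 = 13
k=4,j=2: even sum, c = 13+8 = 21
k=4,j=3: odd sum, c = 21-3 = 18
k=4,j=4: even sum, c = 18+16 = 34
k=5,j=1: even sum, c = 34+5 = 39
k=5,j=2: odd sum, c = 39-2 = 37
k=5,j=3: even sum, c = 37+15 = 52
k=5,j=4: odd sum, c = 52-4 = 48

48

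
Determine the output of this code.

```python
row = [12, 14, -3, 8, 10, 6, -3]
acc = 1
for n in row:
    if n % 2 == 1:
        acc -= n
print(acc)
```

n=12: not odd
n=14: not odd
n=-3: odd, acc = 1-(-3) = 4
n=8: not odd
n=10: not odd
n=6: not odd
n=-3: odd, acc = 4-(-3) = 7

7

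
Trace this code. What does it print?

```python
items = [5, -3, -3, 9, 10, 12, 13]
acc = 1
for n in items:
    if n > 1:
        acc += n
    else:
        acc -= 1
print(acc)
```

48

n=5: >1, acc = 1+5 = 6
n=-3: not >1, acc = 6-1 = 5
n=-3: not >1, acc = 5-1 = 4
n=9: >1, acc = 4+9 = 13
n=10: >1, acc = 13+10 = 23
n=12: >1, acc = 23+12 = 35
n=13: >1, acc = 35+13 = 48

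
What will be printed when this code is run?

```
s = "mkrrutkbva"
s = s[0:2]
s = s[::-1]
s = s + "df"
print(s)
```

kmdf

slice [0:2] → 'mk'
reverse → 'km'
+ 'df' → 'kmdf'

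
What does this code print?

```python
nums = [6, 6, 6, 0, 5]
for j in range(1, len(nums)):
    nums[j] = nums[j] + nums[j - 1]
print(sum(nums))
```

77

j=1: nums[1] = 6+6 = 12 → [6, 12, 6, 0, 5]
j=2: nums[2] = 6+12 = 18 → [6, 12, 18, 0, 5]
j=3: nums[3] = 0+18 = 18 → [6, 12, 18, 18, 5]
j=4: nums[4] = 5+18 = 23 → [6, 12, 18, 18, 23]
sum = 77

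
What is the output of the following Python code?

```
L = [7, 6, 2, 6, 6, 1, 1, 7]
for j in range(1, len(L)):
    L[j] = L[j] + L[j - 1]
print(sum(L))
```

j=1: L[1] = 6+7 = 13 → [7, 13, 2, 6, 6, 1, 1, 7]
j=2: L[2] = 2+13 = 15 → [7, 13, 15, 6, 6, 1, 1, 7]
j=3: L[3] = 6+15 = 21 → [7, 13, 15, 21, 6, 1, 1, 7]
j=4: L[4] = 6+21 = 27 → [7, 13, 15, 21, 27, 1, 1, 7]
j=5: L[5] = 1+27 = 28 → [7, 13, 15, 21, 27, 28, 1, 7]
j=6: L[6] = 1+28 = 29 → [7, 13, 15, 21, 27, 28, 29, 7]
j=7: L[7] = 7+29 = 36 → [7, 13, 15, 21, 27, 28, 29, 36]
sum = 176

176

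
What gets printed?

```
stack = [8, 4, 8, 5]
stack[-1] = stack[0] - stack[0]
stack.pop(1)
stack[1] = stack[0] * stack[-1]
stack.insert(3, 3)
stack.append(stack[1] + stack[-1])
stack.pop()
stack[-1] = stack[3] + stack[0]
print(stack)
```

stack[-1] = stack[0]-stack[0] = 8-8 = 0 → [8, 4, 8, 0]
pop(1) removes 4 → [8, 8, 0]
stack[1] = stack[0]*stack[-1] = 8*0 = 0 → [8, 0, 0]
insert 3 at 3 → [8, 0, 0, 3]
append stack[1]+stack[-1] = 0+3 = 3 → [8, 0, 0, 3, 3]
pop() removes 3 → [8, 0, 0, 3]
stack[-1] = stack[3]+stack[0] = 3+8 = 11 → [8, 0, 0, 11]

[8, 0, 0, 11]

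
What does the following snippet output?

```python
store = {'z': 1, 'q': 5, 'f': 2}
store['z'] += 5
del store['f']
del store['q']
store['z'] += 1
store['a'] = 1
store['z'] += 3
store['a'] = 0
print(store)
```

store['z'] = 1+5 = 6 → {'z': 6, 'q': 5, 'f': 2}
del 'f' → {'z': 6, 'q': 5}
del 'q' → {'z': 6}
store['z'] = 6+1 = 7 → {'z': 7}
store['a'] = 1 → {'z': 7, 'a': 1}
store['z'] = 7+3 = 10 → {'z': 10, 'a': 1}
store['a'] = 0 → {'z': 10, 'a': 0}

{'z': 10, 'a': 0}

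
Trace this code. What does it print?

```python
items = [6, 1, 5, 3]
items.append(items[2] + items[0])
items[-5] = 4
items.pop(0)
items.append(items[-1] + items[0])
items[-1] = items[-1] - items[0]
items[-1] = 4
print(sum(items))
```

append items[2]+items[0] = 5+6 = 11 → [6, 1, 5, 3, 11]
items[-5] = 4 → [4, 1, 5, 3, 11]
pop(0) removes 4 → [1, 5, 3, 11]
append items[-1]+items[0] = 11+1 = 12 → [1, 5, 3, 11, 12]
items[-1] = items[-1]-items[0] = 12-1 = 11 → [1, 5, 3, 11, 11]
items[-1] = 4 → [1, 5, 3, 11, 4]
sum = 24

24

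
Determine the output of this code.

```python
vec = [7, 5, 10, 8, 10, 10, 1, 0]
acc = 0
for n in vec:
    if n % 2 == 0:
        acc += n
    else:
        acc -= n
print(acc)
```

n=7: not even, acc = 0-7 = -7
n=5: not even, acc = (-7)-5 = -12
n=10: even, acc = (-12)+10 = -2
n=8: even, acc = (-2)+8 = 6
n=10: even, acc = 6+10 = 16
n=10: even, acc = 16+10 = 26
n=1: not even, acc = 26-1 = 25
n=0: even, acc = 25+0 = 25

25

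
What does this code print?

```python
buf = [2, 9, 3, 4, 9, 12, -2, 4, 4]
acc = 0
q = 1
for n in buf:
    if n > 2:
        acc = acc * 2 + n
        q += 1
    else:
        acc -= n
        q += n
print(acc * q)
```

4960

n=2: not >2, acc = 0-2 = -2; q=3
n=9: >2, acc = (-2)*2+9 = 5; q=4
n=3: >2, acc = 5*2+3 = 13; q=5
n=4: >2, acc = 13*2+4 = 30; q=6
n=9: >2, acc = 30*2+9 = 69; q=7
n=12: >2, acc = 69*2+12 = 150; q=8
n=-2: not >2, acc = 150-(-2) = 152; q=6
n=4: >2, acc = 152*2+4 = 308; q=7
n=4: >2, acc = 308*2+4 = 620; q=8
acc*q = 620*8 = 4960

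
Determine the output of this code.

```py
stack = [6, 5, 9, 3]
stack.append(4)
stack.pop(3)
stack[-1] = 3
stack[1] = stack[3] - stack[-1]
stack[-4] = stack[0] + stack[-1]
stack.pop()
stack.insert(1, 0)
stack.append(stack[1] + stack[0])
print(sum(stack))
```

27

append 4 → [6, 5, 9, 3, 4]
pop(3) removes 3 → [6, 5, 9, 4]
stack[-1] = 3 → [6, 5, 9, 3]
stack[1] = stack[3]-stack[-1] = 3-3 = 0 → [6, 0, 9, 3]
stack[-4] = stack[0]+stack[-1] = 6+3 = 9 → [9, 0, 9, 3]
pop() removes 3 → [9, 0, 9]
insert 0 at 1 → [9, 0, 0, 9]
append stack[1]+stack[0] = 0+9 = 9 → [9, 0, 0, 9, 9]
sum = 27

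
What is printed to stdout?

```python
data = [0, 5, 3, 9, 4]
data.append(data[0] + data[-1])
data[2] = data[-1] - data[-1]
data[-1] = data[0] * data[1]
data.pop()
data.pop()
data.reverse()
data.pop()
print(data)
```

append data[0]+data[-1] = 0+4 = 4 → [0, 5, 3, 9, 4, 4]
data[2] = data[-1]-data[-1] = 4-4 = 0 → [0, 5, 0, 9, 4, 4]
data[-1] = data[0]*data[1] = 0*5 = 0 → [0, 5, 0, 9, 4, 0]
pop() removes 0 → [0, 5, 0, 9, 4]
pop() removes 4 → [0, 5, 0, 9]
reverse → [9, 0, 5, 0]
pop() removes 0 → [9, 0, 5]

[9, 0, 5]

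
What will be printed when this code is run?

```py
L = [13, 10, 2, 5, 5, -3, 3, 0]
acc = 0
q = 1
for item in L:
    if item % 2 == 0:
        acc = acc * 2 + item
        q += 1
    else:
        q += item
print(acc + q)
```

item=13: not even; q=14
item=10: even, acc = 0*2+10 = 10; q=15
item=2: even, acc = 10*2+2 = 22; q=16
item=5: not even; q=21
item=5: not even; q=26
item=-3: not even; q=23
item=3: not even; q=26
item=0: even, acc = 22*2+0 = 44; q=27
acc+q = 44+27 = 71

71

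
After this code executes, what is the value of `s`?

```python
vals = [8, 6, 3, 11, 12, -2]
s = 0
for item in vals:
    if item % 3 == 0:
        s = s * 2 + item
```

42

item=8: not %3==0
item=6: %3==0, s = 0*2+6 = 6
item=3: %3==0, s = 6*2+3 = 15
item=11: not %3==0
item=12: %3==0, s = 15*2+12 = 42
item=-2: not %3==0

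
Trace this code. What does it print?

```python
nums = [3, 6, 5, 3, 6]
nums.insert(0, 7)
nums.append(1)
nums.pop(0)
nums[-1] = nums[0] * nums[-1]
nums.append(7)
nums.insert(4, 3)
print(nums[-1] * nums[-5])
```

insert 7 at 0 → [7, 3, 6, 5, 3, 6]
append 1 → [7, 3, 6, 5, 3, 6, 1]
pop(0) removes 7 → [3, 6, 5, 3, 6, 1]
nums[-1] = nums[0]*nums[-1] = 3*1 = 3 → [3, 6, 5, 3, 6, 3]
append 7 → [3, 6, 5, 3, 6, 3, 7]
insert 3 at 4 → [3, 6, 5, 3, 3, 6, 3, 7]
nums[-1]*nums[-5] = 7*3 = 21

21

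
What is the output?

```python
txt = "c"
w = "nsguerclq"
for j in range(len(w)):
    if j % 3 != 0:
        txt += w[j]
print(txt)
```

j=0: skip
j=1: add 's' → 'cs'
j=2: add 'g' → 'csg'
j=3: skip
j=4: add 'e' → 'csge'
j=5: add 'r' → 'csger'
j=6: skip
j=7: add 'l' → 'csgerl'
j=8: add 'q' → 'csgerlq'

csgerlq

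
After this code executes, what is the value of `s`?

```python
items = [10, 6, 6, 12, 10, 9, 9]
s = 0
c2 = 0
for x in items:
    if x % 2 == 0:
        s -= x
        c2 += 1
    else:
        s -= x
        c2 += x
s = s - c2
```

-85

x=10: even, s = 0-10 = -10; c2=1
x=6: even, s = (-10)-6 = -16; c2=2
x=6: even, s = (-16)-6 = -22; c2=3
x=12: even, s = (-22)-12 = -34; c2=4
x=10: even, s = (-34)-10 = -44; c2=5
x=9: not even, s = (-44)-9 = -53; c2=14
x=9: not even, s = (-53)-9 = -62; c2=23
s-c2 = (-62)-23 = -85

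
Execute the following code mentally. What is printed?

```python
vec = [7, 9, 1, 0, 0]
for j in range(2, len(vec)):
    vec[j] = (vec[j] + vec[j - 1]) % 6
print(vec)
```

[7, 9, 4, 4, 4]

j=2: vec[2] = (1+9)%6 = 4 → [7, 9, 4, 0, 0]
j=3: vec[3] = (0+4)%6 = 4 → [7, 9, 4, 4, 0]
j=4: vec[4] = (0+4)%6 = 4 → [7, 9, 4, 4, 4]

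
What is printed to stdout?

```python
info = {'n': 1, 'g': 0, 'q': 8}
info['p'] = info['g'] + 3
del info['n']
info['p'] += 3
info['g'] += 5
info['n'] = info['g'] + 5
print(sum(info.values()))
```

info['p'] = info['g']+3 = 3 → {'n': 1, 'g': 0, 'q': 8, 'p': 3}
del 'n' → {'g': 0, 'q': 8, 'p': 3}
info['p'] = 3+3 = 6 → {'g': 0, 'q': 8, 'p': 6}
info['g'] = 0+5 = 5 → {'g': 5, 'q': 8, 'p': 6}
info['n'] = info['g']+5 = 10 → {'g': 5, 'q': 8, 'p': 6, 'n': 10}
sum of values = 29

29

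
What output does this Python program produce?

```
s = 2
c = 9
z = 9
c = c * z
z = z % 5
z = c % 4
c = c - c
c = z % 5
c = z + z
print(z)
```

c = 9*9 = 81
z = 9%5 = 4
z = 81%4 = 1
c = 81-81 = 0
c = 1%5 = 1
c = 1+1 = 2

1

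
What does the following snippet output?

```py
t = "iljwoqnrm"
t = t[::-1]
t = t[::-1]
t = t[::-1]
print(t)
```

mrnqowjli

reverse → 'mrnqowjli'
reverse → 'iljwoqnrm'
reverse → 'mrnqowjli'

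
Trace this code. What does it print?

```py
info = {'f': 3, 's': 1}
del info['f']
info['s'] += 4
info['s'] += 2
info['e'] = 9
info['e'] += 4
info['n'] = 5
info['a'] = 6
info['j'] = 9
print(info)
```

del 'f' → {'s': 1}
info['s'] = 1+4 = 5 → {'s': 5}
info['s'] = 5+2 = 7 → {'s': 7}
info['e'] = 9 → {'s': 7, 'e': 9}
info['e'] = 9+4 = 13 → {'s': 7, 'e': 13}
info['n'] = 5 → {'s': 7, 'e': 13, 'n': 5}
info['a'] = 6 → {'s': 7, 'e': 13, 'n': 5, 'a': 6}
info['j'] = 9 → {'s': 7, 'e': 13, 'n': 5, 'a': 6, 'j': 9}

{'s': 7, 'e': 13, 'n': 5, 'a': 6, 'j': 9}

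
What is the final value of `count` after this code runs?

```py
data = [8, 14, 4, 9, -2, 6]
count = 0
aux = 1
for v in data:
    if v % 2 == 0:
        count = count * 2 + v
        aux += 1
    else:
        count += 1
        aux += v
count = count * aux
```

v=8: even, count = 0*2+8 = 8; aux=2
v=14: even, count = 8*2+14 = 30; aux=3
v=4: even, count = 30*2+4 = 64; aux=4
v=9: not even, count = 64+1 = 65; aux=13
v=-2: even, count = 65*2+(-2) = 128; aux=14
v=6: even, count = 128*2+6 = 262; aux=15
count*aux = 262*15 = 3930

3930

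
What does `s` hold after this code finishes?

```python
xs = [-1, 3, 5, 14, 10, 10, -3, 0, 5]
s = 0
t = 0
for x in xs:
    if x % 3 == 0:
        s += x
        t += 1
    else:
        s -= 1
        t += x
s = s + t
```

x=-1: not %3==0, s = 0-1 = -1; t=-1
x=3: %3==0, s = (-1)+3 = 2; t=0
x=5: not %3==0, s = 2-1 = 1; t=5
x=14: not %3==0, s = 1-1 = 0; t=19
x=10: not %3==0, s = 0-1 = -1; t=29
x=10: not %3==0, s = (-1)-1 = -2; t=39
x=-3: %3==0, s = (-2)+(-3) = -5; t=40
x=0: %3==0, s = (-5)+0 = -5; t=41
x=5: not %3==0, s = (-5)-1 = -6; t=46
s+t = (-6)+46 = 40

40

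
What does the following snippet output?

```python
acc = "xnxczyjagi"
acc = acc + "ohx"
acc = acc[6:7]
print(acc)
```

j

+ 'ohx' → 'xnxczyjagiohx'
slice [6:7] → 'j'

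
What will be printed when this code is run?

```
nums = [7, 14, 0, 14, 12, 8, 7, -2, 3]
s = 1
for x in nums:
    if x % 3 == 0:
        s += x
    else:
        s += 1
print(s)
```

x=7: not %3==0, s = 1+1 = 2
x=14: not %3==0, s = 2+1 = 3
x=0: %3==0, s = 3+0 = 3
x=14: not %3==0, s = 3+1 = 4
x=12: %3==0, s = 4+12 = 16
x=8: not %3==0, s = 16+1 = 17
x=7: not %3==0, s = 17+1 = 18
x=-2: not %3==0, s = 18+1 = 19
x=3: %3==0, s = 19+3 = 22

22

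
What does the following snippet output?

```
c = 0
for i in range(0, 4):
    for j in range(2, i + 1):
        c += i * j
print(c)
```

19

i=2,j=2: c = 0+4 = 4
i=3,j=2: c = 4+6 = 10
i=3,j=3: c = 10+9 = 19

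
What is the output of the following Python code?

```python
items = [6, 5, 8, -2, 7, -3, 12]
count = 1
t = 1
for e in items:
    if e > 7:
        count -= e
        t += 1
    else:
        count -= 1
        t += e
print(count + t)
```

e=6: not >7, count = 1-1 = 0; t=7
e=5: not >7, count = 0-1 = -1; t=12
e=8: >7, count = (-1)-8 = -9; t=13
e=-2: not >7, count = (-9)-1 = -10; t=11
e=7: not >7, count = (-10)-1 = -11; t=18
e=-3: not >7, count = (-11)-1 = -12; t=15
e=12: >7, count = (-12)-12 = -24; t=16
count+t = (-24)+16 = -8

-8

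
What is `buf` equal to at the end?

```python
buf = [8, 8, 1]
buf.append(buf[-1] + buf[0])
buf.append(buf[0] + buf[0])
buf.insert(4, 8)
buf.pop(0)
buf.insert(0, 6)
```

[6, 8, 1, 9, 8, 16]

append buf[-1]+buf[0] = 1+8 = 9 → [8, 8, 1, 9]
append buf[0]+buf[0] = 8+8 = 16 → [8, 8, 1, 9, 16]
insert 8 at 4 → [8, 8, 1, 9, 8, 16]
pop(0) removes 8 → [8, 1, 9, 8, 16]
insert 6 at 0 → [6, 8, 1, 9, 8, 16]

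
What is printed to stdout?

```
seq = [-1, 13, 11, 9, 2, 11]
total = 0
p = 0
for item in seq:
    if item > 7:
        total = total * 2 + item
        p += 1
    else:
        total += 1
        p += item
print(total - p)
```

190

item=-1: not >7, total = 0+1 = 1; p=-1
item=13: >7, total = 1*2+13 = 15; p=0
item=11: >7, total = 15*2+11 = 41; p=1
item=9: >7, total = 41*2+9 = 91; p=2
item=2: not >7, total = 91+1 = 92; p=4
item=11: >7, total = 92*2+11 = 195; p=5
total-p = 195-5 = 190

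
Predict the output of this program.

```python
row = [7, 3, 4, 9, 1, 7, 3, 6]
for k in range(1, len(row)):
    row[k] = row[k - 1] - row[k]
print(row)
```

k=1: row[1] = 7-3 = 4 → [7, 4, 4, 9, 1, 7, 3, 6]
k=2: row[2] = 4-4 = 0 → [7, 4, 0, 9, 1, 7, 3, 6]
k=3: row[3] = 0-9 = -9 → [7, 4, 0, -9, 1, 7, 3, 6]
k=4: row[4] = (-9)-1 = -10 → [7, 4, 0, -9, -10, 7, 3, 6]
k=5: row[5] = (-10)-7 = -17 → [7, 4, 0, -9, -10, -17, 3, 6]
k=6: row[6] = (-17)-3 = -20 → [7, 4, 0, -9, -10, -17, -20, 6]
k=7: row[7] = (-20)-6 = -26 → [7, 4, 0, -9, -10, -17, -20, -26]

[7, 4, 0, -9, -10, -17, -20, -26]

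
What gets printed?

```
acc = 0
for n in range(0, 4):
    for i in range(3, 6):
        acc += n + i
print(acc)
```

66

n=0,i=3: acc = 0+3 = 3
n=0,i=4: acc = 3+4 = 7
n=0,i=5: acc = 7+5 = 12
n=1,i=3: acc = 12+4 = 16
n=1,i=4: acc = 16+5 = 21
n=1,i=5: acc = 21+6 = 27
n=2,i=3: acc = 27+5 = 32
n=2,i=4: acc = 32+6 = 38
n=2,i=5: acc = 38+7 = 45
n=3,i=3: acc = 45+6 = 51
n=3,i=4: acc = 51+7 = 58
n=3,i=5: acc = 58+8 = 66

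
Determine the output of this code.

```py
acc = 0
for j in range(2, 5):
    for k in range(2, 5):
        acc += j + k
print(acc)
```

j=2,k=2: acc = 0+4 = 4
j=2,k=3: acc = 4+5 = 9
j=2,k=4: acc = 9+6 = 15
j=3,k=2: acc = 15+5 = 20
j=3,k=3: acc = 20+6 = 26
j=3,k=4: acc = 26+7 = 33
j=4,k=2: acc = 33+6 = 39
j=4,k=3: acc = 39+7 = 46
j=4,k=4: acc = 46+8 = 54

54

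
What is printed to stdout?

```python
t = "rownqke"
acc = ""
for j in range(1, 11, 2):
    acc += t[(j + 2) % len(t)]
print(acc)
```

j=1: add t[3]='n' → 'n'
j=3: add t[5]='k' → 'nk'
j=5: add t[0]='r' → 'nkr'
j=7: add t[2]='w' → 'nkrw'
j=9: add t[4]='q' → 'nkrwq'

nkrwq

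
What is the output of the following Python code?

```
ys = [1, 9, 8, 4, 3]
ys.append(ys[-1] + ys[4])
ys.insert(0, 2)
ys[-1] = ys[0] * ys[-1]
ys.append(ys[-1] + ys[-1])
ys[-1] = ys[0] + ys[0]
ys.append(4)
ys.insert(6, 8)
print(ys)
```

append ys[-1]+ys[4] = 3+3 = 6 → [1, 9, 8, 4, 3, 6]
insert 2 at 0 → [2, 1, 9, 8, 4, 3, 6]
ys[-1] = ys[0]*ys[-1] = 2*6 = 12 → [2, 1, 9, 8, 4, 3, 12]
append ys[-1]+ys[-1] = 12+12 = 24 → [2, 1, 9, 8, 4, 3, 12, 24]
ys[-1] = ys[0]+ys[0] = 2+2 = 4 → [2, 1, 9, 8, 4, 3, 12, 4]
append 4 → [2, 1, 9, 8, 4, 3, 12, 4, 4]
insert 8 at 6 → [2, 1, 9, 8, 4, 3, 8, 12, 4, 4]

[2, 1, 9, 8, 4, 3, 8, 12, 4, 4]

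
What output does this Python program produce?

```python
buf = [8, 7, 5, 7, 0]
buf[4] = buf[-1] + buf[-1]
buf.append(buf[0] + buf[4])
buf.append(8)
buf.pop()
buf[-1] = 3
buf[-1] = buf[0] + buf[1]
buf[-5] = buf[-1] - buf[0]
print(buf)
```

buf[4] = buf[-1]+buf[-1] = 0+0 = 0 → [8, 7, 5, 7, 0]
append buf[0]+buf[4] = 8+0 = 8 → [8, 7, 5, 7, 0, 8]
append 8 → [8, 7, 5, 7, 0, 8, 8]
pop() removes 8 → [8, 7, 5, 7, 0, 8]
buf[-1] = 3 → [8, 7, 5, 7, 0, 3]
buf[-1] = buf[0]+buf[1] = 8+7 = 15 → [8, 7, 5, 7, 0, 15]
buf[-5] = buf[-1]-buf[0] = 15-8 = 7 → [8, 7, 5, 7, 0, 15]

[8, 7, 5, 7, 0, 15]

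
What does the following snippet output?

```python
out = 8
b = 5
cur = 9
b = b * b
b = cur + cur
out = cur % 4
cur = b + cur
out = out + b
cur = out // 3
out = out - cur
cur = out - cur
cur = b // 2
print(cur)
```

b = 5*5 = 25
b = 9+9 = 18
out = 9%4 = 1
cur = 18+9 = 27
out = 1+18 = 19
cur = 19//3 = 6
out = 19-6 = 13
cur = 13-6 = 7
cur = 18//2 = 9

9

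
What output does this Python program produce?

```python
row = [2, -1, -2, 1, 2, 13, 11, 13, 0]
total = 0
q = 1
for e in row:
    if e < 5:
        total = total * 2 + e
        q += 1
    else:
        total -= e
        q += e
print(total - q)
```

-78

e=2: <5, total = 0*2+2 = 2; q=2
e=-1: <5, total = 2*2+(-1) = 3; q=3
e=-2: <5, total = 3*2+(-2) = 4; q=4
e=1: <5, total = 4*2+1 = 9; q=5
e=2: <5, total = 9*2+2 = 20; q=6
e=13: not <5, total = 20-13 = 7; q=19
e=11: not <5, total = 7-11 = -4; q=30
e=13: not <5, total = (-4)-13 = -17; q=43
e=0: <5, total = (-17)*2+0 = -34; q=44
total-q = (-34)-44 = -78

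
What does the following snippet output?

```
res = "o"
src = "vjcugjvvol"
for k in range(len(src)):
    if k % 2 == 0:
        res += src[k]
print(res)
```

ovcgvo

k=0: add 'v' → 'ov'
k=1: skip
k=2: add 'c' → 'ovc'
k=3: skip
k=4: add 'g' → 'ovcg'
k=5: skip
k=6: add 'v' → 'ovcgv'
k=7: skip
k=8: add 'o' → 'ovcgvo'
k=9: skip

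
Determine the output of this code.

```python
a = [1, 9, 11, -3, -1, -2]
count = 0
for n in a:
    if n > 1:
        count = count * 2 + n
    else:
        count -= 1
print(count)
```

n=1: not >1, count = 0-1 = -1
n=9: >1, count = (-1)*2+9 = 7
n=11: >1, count = 7*2+11 = 25
n=-3: not >1, count = 25-1 = 24
n=-1: not >1, count = 24-1 = 23
n=-2: not >1, count = 23-1 = 22

22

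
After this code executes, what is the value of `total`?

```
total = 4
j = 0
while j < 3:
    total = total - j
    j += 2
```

2

j=0: total = 4-0 = 4
j=2: total = 4-2 = 2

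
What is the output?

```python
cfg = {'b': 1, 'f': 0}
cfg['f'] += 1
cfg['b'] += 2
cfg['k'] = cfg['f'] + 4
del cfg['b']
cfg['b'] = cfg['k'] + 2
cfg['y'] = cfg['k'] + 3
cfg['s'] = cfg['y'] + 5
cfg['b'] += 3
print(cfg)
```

cfg['f'] = 0+1 = 1 → {'b': 1, 'f': 1}
cfg['b'] = 1+2 = 3 → {'b': 3, 'f': 1}
cfg['k'] = cfg['f']+4 = 5 → {'b': 3, 'f': 1, 'k': 5}
del 'b' → {'f': 1, 'k': 5}
cfg['b'] = cfg['k']+2 = 7 → {'f': 1, 'k': 5, 'b': 7}
cfg['y'] = cfg['k']+3 = 8 → {'f': 1, 'k': 5, 'b': 7, 'y': 8}
cfg['s'] = cfg['y']+5 = 13 → {'f': 1, 'k': 5, 'b': 7, 'y': 8, 's': 13}
cfg['b'] = 7+3 = 10 → {'f': 1, 'k': 5, 'b': 10, 'y': 8, 's': 13}

{'f': 1, 'k': 5, 'b': 10, 'y': 8, 's': 13}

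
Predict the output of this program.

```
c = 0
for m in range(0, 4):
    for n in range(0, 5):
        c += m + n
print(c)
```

70

m=0,n=0: c = 0+0 = 0
m=0,n=1: c = 0+1 = 1
m=0,n=2: c = 1+2 = 3
m=0,n=3: c = 3+3 = 6
m=0,n=4: c = 6+4 = 10
m=1,n=0: c = 10+1 = 11
m=1,n=1: c = 11+2 = 13
m=1,n=2: c = 13+3 = 16
m=1,n=3: c = 16+4 = 20
m=1,n=4: c = 20+5 = 25
m=2,n=0: c = 25+2 = 27
m=2,n=1: c = 27+3 = 30
m=2,n=2: c = 30+4 = 34
m=2,n=3: c = 34+5 = 39
m=2,n=4: c = 39+6 = 45
m=3,n=0: c = 45+3 = 48
m=3,n=1: c = 48+4 = 52
m=3,n=2: c = 52+5 = 57
m=3,n=3: c = 57+6 = 63
m=3,n=4: c = 63+7 = 70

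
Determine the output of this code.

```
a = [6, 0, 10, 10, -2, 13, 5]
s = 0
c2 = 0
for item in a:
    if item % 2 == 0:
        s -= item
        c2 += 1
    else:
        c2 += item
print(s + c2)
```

-1

item=6: even, s = 0-6 = -6; c2=1
item=0: even, s = (-6)-0 = -6; c2=2
item=10: even, s = (-6)-10 = -16; c2=3
item=10: even, s = (-16)-10 = -26; c2=4
item=-2: even, s = (-26)-(-2) = -24; c2=5
item=13: not even; c2=18
item=5: not even; c2=23
s+c2 = (-24)+23 = -1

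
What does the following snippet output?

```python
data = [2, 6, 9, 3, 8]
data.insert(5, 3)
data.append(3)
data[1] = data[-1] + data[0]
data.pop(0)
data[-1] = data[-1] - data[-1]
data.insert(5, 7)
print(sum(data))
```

insert 3 at 5 → [2, 6, 9, 3, 8, 3]
append 3 → [2, 6, 9, 3, 8, 3, 3]
data[1] = data[-1]+data[0] = 3+2 = 5 → [2, 5, 9, 3, 8, 3, 3]
pop(0) removes 2 → [5, 9, 3, 8, 3, 3]
data[-1] = data[-1]-data[-1] = 3-3 = 0 → [5, 9, 3, 8, 3, 0]
insert 7 at 5 → [5, 9, 3, 8, 3, 7, 0]
sum = 35

35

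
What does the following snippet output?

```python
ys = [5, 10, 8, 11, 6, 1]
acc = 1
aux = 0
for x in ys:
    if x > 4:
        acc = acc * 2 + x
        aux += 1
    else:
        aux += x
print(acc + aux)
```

x=5: >4, acc = 1*2+5 = 7; aux=1
x=10: >4, acc = 7*2+10 = 24; aux=2
x=8: >4, acc = 24*2+8 = 56; aux=3
x=11: >4, acc = 56*2+11 = 123; aux=4
x=6: >4, acc = 123*2+6 = 252; aux=5
x=1: not >4; aux=6
acc+aux = 252+6 = 258

258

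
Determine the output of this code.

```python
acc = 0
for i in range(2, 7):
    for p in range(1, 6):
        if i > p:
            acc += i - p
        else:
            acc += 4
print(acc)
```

i=2,p=1: 2>1, acc = 0+1 = 1
i=2,p=2: not 2>2, acc = 1+4 = 5
i=2,p=3: not 2>3, acc = 5+4 = 9
i=2,p=4: not 2>4, acc = 9+4 = 13
i=2,p=5: not 2>5, acc = 13+4 = 17
i=3,p=1: 3>1, acc = 17+2 = 19
i=3,p=2: 3>2, acc = 19+1 = 20
i=3,p=3: not 3>3, acc = 20+4 = 24
i=3,p=4: not 3>4, acc = 24+4 = 28
i=3,p=5: not 3>5, acc = 28+4 = 32
i=4,p=1: 4>1, acc = 32+3 = 35
i=4,p=2: 4>2, acc = 35+2 = 37
i=4,p=3: 4>3, acc = 37+1 = 38
i=4,p=4: not 4>4, acc = 38+4 = 42
i=4,p=5: not 4>5, acc = 42+4 = 46
i=5,p=1: 5>1, acc = 46+4 = 50
i=5,p=2: 5>2, acc = 50+3 = 53
i=5,p=3: 5>3, acc = 53+2 = 55
i=5,p=4: 5>4, acc = 55+1 = 56
i=5,p=5: not 5>5, acc = 56+4 = 60
i=6,p=1: 6>1, acc = 60+5 = 65
i=6,p=2: 6>2, acc = 65+4 = 69
i=6,p=3: 6>3, acc = 69+3 = 72
i=6,p=4: 6>4, acc = 72+2 = 74
i=6,p=5: 6>5, acc = 74+1 = 75

75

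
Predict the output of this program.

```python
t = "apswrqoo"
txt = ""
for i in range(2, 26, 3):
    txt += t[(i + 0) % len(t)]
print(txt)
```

i=2: add t[2]='s' → 's'
i=5: add t[5]='q' → 'sq'
i=8: add t[0]='a' → 'sqa'
i=11: add t[3]='w' → 'sqaw'
i=14: add t[6]='o' → 'sqawo'
i=17: add t[1]='p' → 'sqawop'
i=20: add t[4]='r' → 'sqawopr'
i=23: add t[7]='o' → 'sqawopro'

sqawopro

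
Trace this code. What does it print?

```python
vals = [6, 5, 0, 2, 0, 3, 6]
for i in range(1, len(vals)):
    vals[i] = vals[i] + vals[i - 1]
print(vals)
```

[6, 11, 11, 13, 13, 16, 22]

i=1: vals[1] = 5+6 = 11 → [6, 11, 0, 2, 0, 3, 6]
i=2: vals[2] = 0+11 = 11 → [6, 11, 11, 2, 0, 3, 6]
i=3: vals[3] = 2+11 = 13 → [6, 11, 11, 13, 0, 3, 6]
i=4: vals[4] = 0+13 = 13 → [6, 11, 11, 13, 13, 3, 6]
i=5: vals[5] = 3+13 = 16 → [6, 11, 11, 13, 13, 16, 6]
i=6: vals[6] = 6+16 = 22 → [6, 11, 11, 13, 13, 16, 22]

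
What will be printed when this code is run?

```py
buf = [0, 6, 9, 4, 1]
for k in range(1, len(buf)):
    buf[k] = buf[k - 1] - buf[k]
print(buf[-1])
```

-20

k=1: buf[1] = 0-6 = -6 → [0, -6, 9, 4, 1]
k=2: buf[2] = (-6)-9 = -15 → [0, -6, -15, 4, 1]
k=3: buf[3] = (-15)-4 = -19 → [0, -6, -15, -19, 1]
k=4: buf[4] = (-19)-1 = -20 → [0, -6, -15, -19, -20]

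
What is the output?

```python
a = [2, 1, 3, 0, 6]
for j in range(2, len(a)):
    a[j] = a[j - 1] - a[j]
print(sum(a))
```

j=2: a[2] = 1-3 = -2 → [2, 1, -2, 0, 6]
j=3: a[3] = (-2)-0 = -2 → [2, 1, -2, -2, 6]
j=4: a[4] = (-2)-6 = -8 → [2, 1, -2, -2, -8]
sum = -9

-9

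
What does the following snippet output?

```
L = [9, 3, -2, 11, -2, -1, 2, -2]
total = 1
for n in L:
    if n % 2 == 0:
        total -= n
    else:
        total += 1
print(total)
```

n=9: not even, total = 1+1 = 2
n=3: not even, total = 2+1 = 3
n=-2: even, total = 3-(-2) = 5
n=11: not even, total = 5+1 = 6
n=-2: even, total = 6-(-2) = 8
n=-1: not even, total = 8+1 = 9
n=2: even, total = 9-2 = 7
n=-2: even, total = 7-(-2) = 9

9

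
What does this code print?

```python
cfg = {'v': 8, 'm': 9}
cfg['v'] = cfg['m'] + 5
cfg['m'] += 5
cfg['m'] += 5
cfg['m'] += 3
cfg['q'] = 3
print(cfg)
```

{'v': 14, 'm': 22, 'q': 3}

cfg['v'] = cfg['m']+5 = 14 → {'v': 14, 'm': 9}
cfg['m'] = 9+5 = 14 → {'v': 14, 'm': 14}
cfg['m'] = 14+5 = 19 → {'v': 14, 'm': 19}
cfg['m'] = 19+3 = 22 → {'v': 14, 'm': 22}
cfg['q'] = 3 → {'v': 14, 'm': 22, 'q': 3}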